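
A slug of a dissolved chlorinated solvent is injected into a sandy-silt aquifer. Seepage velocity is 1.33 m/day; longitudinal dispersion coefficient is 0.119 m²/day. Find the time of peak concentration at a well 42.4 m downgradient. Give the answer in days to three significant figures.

For the 1D instantaneous-source solution, setting ∂C/∂t = 0 at fixed x gives v²t² + 2Dt − x² = 0, so t = (√(D² + v²x²) − D)/v².
√(D² + v²x²) = √(0.119² + 1.33² × 42.4²) = 56.39; v² = 1.7689.
t = (56.39 − 0.119)/1.7689 = 31.8 days (vs. the pure-advection estimate x/v = 31.9 d).

31.8 days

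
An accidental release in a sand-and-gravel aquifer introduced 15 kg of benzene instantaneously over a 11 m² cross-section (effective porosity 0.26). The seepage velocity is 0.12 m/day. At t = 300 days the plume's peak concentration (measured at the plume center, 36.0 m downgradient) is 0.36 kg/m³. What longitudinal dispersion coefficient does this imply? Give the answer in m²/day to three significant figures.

At the plume center C_max = M/(n_e·A·√(4πDt)), so D = M²/(4πt·(n_e·A·C_max)²).
n_e·A·C_max = 0.26 × 11 × 0.36 = 1.030 kg/m.
D = 15²/(4π × 300 × 1.030²) = 0.0563 m²/day.

0.0563 m²/day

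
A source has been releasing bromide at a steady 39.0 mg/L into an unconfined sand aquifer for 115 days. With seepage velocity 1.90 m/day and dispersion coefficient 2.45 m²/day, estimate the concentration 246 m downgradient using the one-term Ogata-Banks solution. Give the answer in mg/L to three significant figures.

For a continuous step input, C/C₀ ≈ ½·erfc((x−vt)/(2√(Dt))).
vt = 1.90 × 115 = 218.5 m and 2√(Dt) = 2√(2.45 × 115) = 33.57 m.
Argument (x−vt)/(2√(Dt)) = (246 − 218.5)/33.57 = 0.8192; ½·erfc(0.8192) = 0.1233.
C = 39.0 × 0.1233 = 4.81 mg/L.

4.81 mg/L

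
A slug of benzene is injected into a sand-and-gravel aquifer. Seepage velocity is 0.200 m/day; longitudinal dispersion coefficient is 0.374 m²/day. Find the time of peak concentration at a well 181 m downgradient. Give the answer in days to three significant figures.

For the 1D instantaneous-source solution, setting ∂C/∂t = 0 at fixed x gives v²t² + 2Dt − x² = 0, so t = (√(D² + v²x²) − D)/v².
√(D² + v²x²) = √(0.374² + 0.200² × 181²) = 36.20; v² = 0.04.
t = (36.20 − 0.374)/0.04 = 896 days (vs. the pure-advection estimate x/v = 905 d).

896 days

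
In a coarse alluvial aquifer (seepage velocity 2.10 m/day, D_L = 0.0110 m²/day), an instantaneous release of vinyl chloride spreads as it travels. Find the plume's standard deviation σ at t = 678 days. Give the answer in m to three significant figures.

Dispersive spreading gives a Gaussian with σ² = 2Dt; advection only shifts the center.
σ = √(2 × 0.0110 × 678) = 3.86 m.

3.86 m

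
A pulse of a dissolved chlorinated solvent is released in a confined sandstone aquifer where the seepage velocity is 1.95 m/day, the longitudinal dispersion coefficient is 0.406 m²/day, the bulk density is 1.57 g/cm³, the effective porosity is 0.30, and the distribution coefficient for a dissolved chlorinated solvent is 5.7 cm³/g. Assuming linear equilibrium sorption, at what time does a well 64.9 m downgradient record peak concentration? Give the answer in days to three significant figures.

Retardation factor R = 1 + ρ_b·K_d/n = 1 + 1.57 × 5.7/0.30 = 30.83.
Sorption retards both mechanisms: v_R = v/R = 0.06325 m/day, D_R = D/R = 0.01317 m²/day.
Peak time from v_R²t² + 2D_R t − x² = 0: t = (√(D_R² + v_R²x²) − D_R)/v_R².
√(D_R² + v_R²x²) = √(0.01317² + 0.06325² × 64.9²) = 4.105; v_R² = 0.004001.
t = (4.105 − 0.01317)/0.004001 = 1020 days.

1020 days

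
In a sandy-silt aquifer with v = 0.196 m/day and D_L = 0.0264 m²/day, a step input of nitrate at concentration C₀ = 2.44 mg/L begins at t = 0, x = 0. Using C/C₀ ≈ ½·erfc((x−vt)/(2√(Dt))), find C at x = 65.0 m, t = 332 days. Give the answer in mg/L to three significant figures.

1.24 mg/L

For a continuous step input, C/C₀ ≈ ½·erfc((x−vt)/(2√(Dt))).
vt = 0.196 × 332 = 65.072 m and 2√(Dt) = 2√(0.0264 × 332) = 5.921 m.
Argument (x−vt)/(2√(Dt)) = (65.0 − 65.072)/5.921 = -0.01216; ½·erfc(-0.01216) = 0.5069.
C = 2.44 × 0.5069 = 1.24 mg/L.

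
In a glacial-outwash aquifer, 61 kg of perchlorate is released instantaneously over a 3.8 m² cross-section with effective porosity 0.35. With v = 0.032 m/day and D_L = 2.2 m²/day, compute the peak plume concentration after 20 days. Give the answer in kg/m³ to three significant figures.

1.95 kg/m³

The peak of an instantaneous 1D plume sits at x = vt; there the Gaussian factor is 1 and C_max = M/(n_e·A·√(4πDt)), where n_e·A is the pore area the mass is dissolved in.
√(4πDt) = √(4π × 2.2 × 20) = 23.51 m, so C_max = 61/(0.35 × 3.8 × 23.51) = 1.95 kg/m³.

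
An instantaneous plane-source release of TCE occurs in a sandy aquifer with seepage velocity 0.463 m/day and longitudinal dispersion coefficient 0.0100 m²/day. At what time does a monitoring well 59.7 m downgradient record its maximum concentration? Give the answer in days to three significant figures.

For the 1D instantaneous-source solution, setting ∂C/∂t = 0 at fixed x gives v²t² + 2Dt − x² = 0, so t = (√(D² + v²x²) − D)/v².
√(D² + v²x²) = √(0.0100² + 0.463² × 59.7²) = 27.64; v² = 0.214369.
t = (27.64 − 0.0100)/0.214369 = 129 days (vs. the pure-advection estimate x/v = 129 d).

129 days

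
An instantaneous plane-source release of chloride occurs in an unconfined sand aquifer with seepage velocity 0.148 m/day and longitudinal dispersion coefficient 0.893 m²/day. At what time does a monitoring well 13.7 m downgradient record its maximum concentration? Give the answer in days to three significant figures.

60.4 days

For the 1D instantaneous-source solution, setting ∂C/∂t = 0 at fixed x gives v²t² + 2Dt − x² = 0, so t = (√(D² + v²x²) − D)/v².
√(D² + v²x²) = √(0.893² + 0.148² × 13.7²) = 2.216; v² = 0.021904.
t = (2.216 − 0.893)/0.021904 = 60.4 days (vs. the pure-advection estimate x/v = 92.6 d).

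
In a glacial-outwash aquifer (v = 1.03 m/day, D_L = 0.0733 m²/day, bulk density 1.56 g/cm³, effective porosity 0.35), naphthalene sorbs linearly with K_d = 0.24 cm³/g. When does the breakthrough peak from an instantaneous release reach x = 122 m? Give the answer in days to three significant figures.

245 days

Retardation factor R = 1 + ρ_b·K_d/n = 1 + 1.56 × 0.24/0.35 = 2.070.
Sorption retards both mechanisms: v_R = v/R = 0.4976 m/day, D_R = D/R = 0.03541 m²/day.
Peak time from v_R²t² + 2D_R t − x² = 0: t = (√(D_R² + v_R²x²) − D_R)/v_R².
√(D_R² + v_R²x²) = √(0.03541² + 0.4976² × 122²) = 60.71; v_R² = 0.2476.
t = (60.71 − 0.03541)/0.2476 = 245 days.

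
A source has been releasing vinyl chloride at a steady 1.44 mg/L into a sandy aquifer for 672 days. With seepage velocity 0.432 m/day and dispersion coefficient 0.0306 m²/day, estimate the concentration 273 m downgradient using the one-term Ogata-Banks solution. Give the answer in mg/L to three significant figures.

For a continuous step input, C/C₀ ≈ ½·erfc((x−vt)/(2√(Dt))).
vt = 0.432 × 672 = 290.304 m and 2√(Dt) = 2√(0.0306 × 672) = 9.069 m.
Argument (x−vt)/(2√(Dt)) = (273 − 290.304)/9.069 = -1.908; ½·erfc(-1.908) = 0.9965.
C = 1.44 × 0.9965 = 1.43 mg/L.

1.43 mg/L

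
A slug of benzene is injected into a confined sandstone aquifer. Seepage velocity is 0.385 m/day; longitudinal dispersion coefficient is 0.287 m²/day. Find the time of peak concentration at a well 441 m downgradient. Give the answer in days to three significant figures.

1140 days

For the 1D instantaneous-source solution, setting ∂C/∂t = 0 at fixed x gives v²t² + 2Dt − x² = 0, so t = (√(D² + v²x²) − D)/v².
√(D² + v²x²) = √(0.287² + 0.385² × 441²) = 169.8; v² = 0.148225.
t = (169.8 − 0.287)/0.148225 = 1140 days (vs. the pure-advection estimate x/v = 1150 d).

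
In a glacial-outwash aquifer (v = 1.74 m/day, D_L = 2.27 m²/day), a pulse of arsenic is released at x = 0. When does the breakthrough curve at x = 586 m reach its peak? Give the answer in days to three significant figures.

336 days

For the 1D instantaneous-source solution, setting ∂C/∂t = 0 at fixed x gives v²t² + 2Dt − x² = 0, so t = (√(D² + v²x²) − D)/v².
√(D² + v²x²) = √(2.27² + 1.74² × 586²) = 1020; v² = 3.0276.
t = (1020 − 2.27)/3.0276 = 336 days (vs. the pure-advection estimate x/v = 337 d).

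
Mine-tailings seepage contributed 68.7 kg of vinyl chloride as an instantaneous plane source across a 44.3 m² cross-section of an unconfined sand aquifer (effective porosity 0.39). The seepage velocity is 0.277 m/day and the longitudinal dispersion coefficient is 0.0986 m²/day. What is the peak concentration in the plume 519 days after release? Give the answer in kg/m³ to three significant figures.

The peak of an instantaneous 1D plume sits at x = vt; there the Gaussian factor is 1 and C_max = M/(n_e·A·√(4πDt)), where n_e·A is the pore area the mass is dissolved in.
√(4πDt) = √(4π × 0.0986 × 519) = 25.36 m, so C_max = 68.7/(0.39 × 44.3 × 25.36) = 0.157 kg/m³.

0.157 kg/m³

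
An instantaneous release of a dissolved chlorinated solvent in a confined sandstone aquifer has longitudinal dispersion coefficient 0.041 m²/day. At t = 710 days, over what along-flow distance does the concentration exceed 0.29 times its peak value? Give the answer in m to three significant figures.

24.0 m

The plume is Gaussian with σ = √(2Dt) = √(2 × 0.041 × 710) = 7.630 m.
C/C_peak = exp(−Δx²/(2σ²)) = 0.29 ⇒ Δx = σ·√(−2 ln 0.29) = 7.630 × 1.573 = 12.00 m.
Width = 2Δx = 24.0 m.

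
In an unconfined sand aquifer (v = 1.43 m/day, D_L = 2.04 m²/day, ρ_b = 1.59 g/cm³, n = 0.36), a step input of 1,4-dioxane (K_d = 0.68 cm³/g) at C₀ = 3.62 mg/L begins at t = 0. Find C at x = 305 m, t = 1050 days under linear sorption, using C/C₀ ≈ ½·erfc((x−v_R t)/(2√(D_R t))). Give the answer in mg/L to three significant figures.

3.56 mg/L

Retardation factor R = 1 + ρ_b·K_d/n = 1 + 1.59 × 0.68/0.36 = 4.003.
Sorption retards both mechanisms: v_R = v/R = 0.3572 m/day, D_R = D/R = 0.5096 m²/day.
v_R·t = 0.3572 × 1050 = 375.06 m; 2√(D_R t) = 46.26 m; argument = (305 − 375.06)/46.26 = -1.514.
C = C₀ × ½·erfc(-1.514) = 3.62 × 0.9839 = 3.56 mg/L.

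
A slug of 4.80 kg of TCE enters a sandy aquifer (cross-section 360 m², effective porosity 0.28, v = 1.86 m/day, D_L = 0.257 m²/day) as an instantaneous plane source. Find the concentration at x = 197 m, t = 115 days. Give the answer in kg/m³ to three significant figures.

0.000221 kg/m³

For an instantaneous plane source, C(x,t) = M/(n_e·A·√(4πDt)) · exp(−(x−vt)²/(4Dt)), with n_e·A the pore (flow) area.
Plume center vt = 1.86 × 115 = 213.9 m, so the well at 197 m is 16.9 m upgradient of the peak.
√(4πDt) = 19.27 m, giving peak height M/(n_e·A·√(4πDt)) = 4.80/(0.28 × 360 × 19.27) = 0.002471 kg/m³.
(x−vt)²/(4Dt) = (-16.9)²/(4 × 0.257 × 115) = 2.416; exp(−2.416) = 0.08928.
C = 0.002471 × 0.08928 = 0.000221 kg/m³.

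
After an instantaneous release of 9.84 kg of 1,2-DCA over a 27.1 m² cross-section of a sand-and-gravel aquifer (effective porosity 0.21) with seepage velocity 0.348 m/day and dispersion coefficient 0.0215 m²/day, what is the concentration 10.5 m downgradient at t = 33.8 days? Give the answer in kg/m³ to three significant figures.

0.331 kg/m³

For an instantaneous plane source, C(x,t) = M/(n_e·A·√(4πDt)) · exp(−(x−vt)²/(4Dt)), with n_e·A the pore (flow) area.
Plume center vt = 0.348 × 33.8 = 11.7624 m, so the well at 10.5 m is 1.2624 m upgradient of the peak.
√(4πDt) = 3.022 m, giving peak height M/(n_e·A·√(4πDt)) = 9.84/(0.21 × 27.1 × 3.022) = 0.5722 kg/m³.
(x−vt)²/(4Dt) = (-1.2624)²/(4 × 0.0215 × 33.8) = 0.5483; exp(−0.5483) = 0.5779.
C = 0.5722 × 0.5779 = 0.331 kg/m³.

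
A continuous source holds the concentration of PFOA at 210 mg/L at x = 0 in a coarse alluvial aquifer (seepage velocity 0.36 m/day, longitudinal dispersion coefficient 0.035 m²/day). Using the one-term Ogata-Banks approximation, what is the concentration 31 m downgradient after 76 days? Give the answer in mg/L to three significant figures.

12.0 mg/L

For a continuous step input, C/C₀ ≈ ½·erfc((x−vt)/(2√(Dt))).
vt = 0.36 × 76 = 27.36 m and 2√(Dt) = 2√(0.035 × 76) = 3.262 m.
Argument (x−vt)/(2√(Dt)) = (31 − 27.36)/3.262 = 1.116; ½·erfc(1.116) = 0.05725.
C = 210 × 0.05725 = 12.0 mg/L.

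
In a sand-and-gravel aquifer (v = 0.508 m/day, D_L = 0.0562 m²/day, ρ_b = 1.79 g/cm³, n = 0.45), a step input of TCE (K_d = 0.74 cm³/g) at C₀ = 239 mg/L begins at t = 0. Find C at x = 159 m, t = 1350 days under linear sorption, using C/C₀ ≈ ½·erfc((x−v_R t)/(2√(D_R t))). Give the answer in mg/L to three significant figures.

Retardation factor R = 1 + ρ_b·K_d/n = 1 + 1.79 × 0.74/0.45 = 3.944.
Sorption retards both mechanisms: v_R = v/R = 0.1288 m/day, D_R = D/R = 0.01425 m²/day.
v_R·t = 0.1288 × 1350 = 173.88 m; 2√(D_R t) = 8.772 m; argument = (159 − 173.88)/8.772 = -1.696.
C = C₀ × ½·erfc(-1.696) = 239 × 0.9918 = 237 mg/L.

237 mg/L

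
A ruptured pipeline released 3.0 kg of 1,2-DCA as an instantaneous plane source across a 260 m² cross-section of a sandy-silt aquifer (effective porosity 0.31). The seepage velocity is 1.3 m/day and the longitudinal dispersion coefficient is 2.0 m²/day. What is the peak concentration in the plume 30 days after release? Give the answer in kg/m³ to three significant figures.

The peak of an instantaneous 1D plume sits at x = vt; there the Gaussian factor is 1 and C_max = M/(n_e·A·√(4πDt)), where n_e·A is the pore area the mass is dissolved in.
√(4πDt) = √(4π × 2.0 × 30) = 27.46 m, so C_max = 3.0/(0.31 × 260 × 27.46) = 0.00136 kg/m³.

0.00136 kg/m³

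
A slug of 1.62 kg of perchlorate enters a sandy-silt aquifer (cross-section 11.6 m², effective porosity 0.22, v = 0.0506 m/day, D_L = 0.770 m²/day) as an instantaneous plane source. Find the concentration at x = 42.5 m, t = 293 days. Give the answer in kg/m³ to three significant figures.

0.00510 kg/m³

For an instantaneous plane source, C(x,t) = M/(n_e·A·√(4πDt)) · exp(−(x−vt)²/(4Dt)), with n_e·A the pore (flow) area.
Plume center vt = 0.0506 × 293 = 14.8258 m, so the well at 42.5 m is 27.6742 m downgradient of the peak.
√(4πDt) = 53.25 m, giving peak height M/(n_e·A·√(4πDt)) = 1.62/(0.22 × 11.6 × 53.25) = 0.01192 kg/m³.
(x−vt)²/(4Dt) = (27.6742)²/(4 × 0.770 × 293) = 0.8487; exp(−0.8487) = 0.4280.
C = 0.01192 × 0.4280 = 0.00510 kg/m³.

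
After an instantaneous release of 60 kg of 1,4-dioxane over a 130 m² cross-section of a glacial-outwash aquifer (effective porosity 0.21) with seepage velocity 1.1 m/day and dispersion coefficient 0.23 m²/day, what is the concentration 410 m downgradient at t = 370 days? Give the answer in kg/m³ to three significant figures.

0.0655 kg/m³

For an instantaneous plane source, C(x,t) = M/(n_e·A·√(4πDt)) · exp(−(x−vt)²/(4Dt)), with n_e·A the pore (flow) area.
Plume center vt = 1.1 × 370 = 407 m, so the well at 410 m is 3 m downgradient of the peak.
√(4πDt) = 32.70 m, giving peak height M/(n_e·A·√(4πDt)) = 60/(0.21 × 130 × 32.70) = 0.06721 kg/m³.
(x−vt)²/(4Dt) = (3)²/(4 × 0.23 × 370) = 0.02644; exp(−0.02644) = 0.9739.
C = 0.06721 × 0.9739 = 0.0655 kg/m³.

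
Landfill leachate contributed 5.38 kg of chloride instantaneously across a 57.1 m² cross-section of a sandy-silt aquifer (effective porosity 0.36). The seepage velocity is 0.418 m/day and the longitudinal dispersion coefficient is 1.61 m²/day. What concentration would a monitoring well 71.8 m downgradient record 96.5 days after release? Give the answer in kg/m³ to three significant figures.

For an instantaneous plane source, C(x,t) = M/(n_e·A·√(4πDt)) · exp(−(x−vt)²/(4Dt)), with n_e·A the pore (flow) area.
Plume center vt = 0.418 × 96.5 = 40.337 m, so the well at 71.8 m is 31.463 m downgradient of the peak.
√(4πDt) = 44.19 m, giving peak height M/(n_e·A·√(4πDt)) = 5.38/(0.36 × 57.1 × 44.19) = 0.005923 kg/m³.
(x−vt)²/(4Dt) = (31.463)²/(4 × 1.61 × 96.5) = 1.593; exp(−1.593) = 0.2033.
C = 0.005923 × 0.2033 = 0.00120 kg/m³.

0.00120 kg/m³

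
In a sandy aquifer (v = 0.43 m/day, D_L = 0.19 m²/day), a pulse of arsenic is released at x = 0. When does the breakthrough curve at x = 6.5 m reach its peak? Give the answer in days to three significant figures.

For the 1D instantaneous-source solution, setting ∂C/∂t = 0 at fixed x gives v²t² + 2Dt − x² = 0, so t = (√(D² + v²x²) − D)/v².
√(D² + v²x²) = √(0.19² + 0.43² × 6.5²) = 2.801; v² = 0.1849.
t = (2.801 − 0.19)/0.1849 = 14.1 days (vs. the pure-advection estimate x/v = 15.1 d).

14.1 days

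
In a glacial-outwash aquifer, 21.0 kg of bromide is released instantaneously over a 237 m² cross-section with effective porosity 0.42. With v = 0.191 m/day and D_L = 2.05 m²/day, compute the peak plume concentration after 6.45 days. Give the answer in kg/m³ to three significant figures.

0.0164 kg/m³

The peak of an instantaneous 1D plume sits at x = vt; there the Gaussian factor is 1 and C_max = M/(n_e·A·√(4πDt)), where n_e·A is the pore area the mass is dissolved in.
√(4πDt) = √(4π × 2.05 × 6.45) = 12.89 m, so C_max = 21.0/(0.42 × 237 × 12.89) = 0.0164 kg/m³.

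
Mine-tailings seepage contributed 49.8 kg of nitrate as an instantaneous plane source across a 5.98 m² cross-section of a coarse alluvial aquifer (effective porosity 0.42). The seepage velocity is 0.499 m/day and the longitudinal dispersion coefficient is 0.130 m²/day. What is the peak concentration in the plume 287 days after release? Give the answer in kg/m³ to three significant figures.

0.916 kg/m³

The peak of an instantaneous 1D plume sits at x = vt; there the Gaussian factor is 1 and C_max = M/(n_e·A·√(4πDt)), where n_e·A is the pore area the mass is dissolved in.
√(4πDt) = √(4π × 0.130 × 287) = 21.65 m, so C_max = 49.8/(0.42 × 5.98 × 21.65) = 0.916 kg/m³.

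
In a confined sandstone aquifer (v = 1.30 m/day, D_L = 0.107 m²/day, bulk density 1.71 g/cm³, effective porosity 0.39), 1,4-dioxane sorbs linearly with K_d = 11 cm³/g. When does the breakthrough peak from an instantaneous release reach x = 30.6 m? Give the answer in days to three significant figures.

1160 days

Retardation factor R = 1 + ρ_b·K_d/n = 1 + 1.71 × 11/0.39 = 49.23.
Sorption retards both mechanisms: v_R = v/R = 0.02641 m/day, D_R = D/R = 0.002173 m²/day.
Peak time from v_R²t² + 2D_R t − x² = 0: t = (√(D_R² + v_R²x²) − D_R)/v_R².
√(D_R² + v_R²x²) = √(0.002173² + 0.02641² × 30.6²) = 0.8081; v_R² = 0.0006975.
t = (0.8081 − 0.002173)/0.0006975 = 1160 days.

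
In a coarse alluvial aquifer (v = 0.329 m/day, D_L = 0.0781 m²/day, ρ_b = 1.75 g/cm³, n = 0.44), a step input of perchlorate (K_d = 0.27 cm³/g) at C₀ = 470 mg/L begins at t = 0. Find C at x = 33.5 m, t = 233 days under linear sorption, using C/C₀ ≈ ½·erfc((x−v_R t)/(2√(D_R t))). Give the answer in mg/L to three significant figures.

374 mg/L

Retardation factor R = 1 + ρ_b·K_d/n = 1 + 1.75 × 0.27/0.44 = 2.074.
Sorption retards both mechanisms: v_R = v/R = 0.1586 m/day, D_R = D/R = 0.03766 m²/day.
v_R·t = 0.1586 × 233 = 36.9538 m; 2√(D_R t) = 5.924 m; argument = (33.5 − 36.9538)/5.924 = -0.5830.
C = C₀ × ½·erfc(-0.5830) = 470 × 0.7952 = 374 mg/L.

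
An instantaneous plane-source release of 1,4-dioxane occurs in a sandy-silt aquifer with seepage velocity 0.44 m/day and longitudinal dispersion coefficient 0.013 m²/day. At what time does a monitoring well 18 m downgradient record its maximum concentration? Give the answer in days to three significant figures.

40.8 days

For the 1D instantaneous-source solution, setting ∂C/∂t = 0 at fixed x gives v²t² + 2Dt − x² = 0, so t = (√(D² + v²x²) − D)/v².
√(D² + v²x²) = √(0.013² + 0.44² × 18²) = 7.920; v² = 0.1936.
t = (7.920 − 0.013)/0.1936 = 40.8 days (vs. the pure-advection estimate x/v = 40.9 d).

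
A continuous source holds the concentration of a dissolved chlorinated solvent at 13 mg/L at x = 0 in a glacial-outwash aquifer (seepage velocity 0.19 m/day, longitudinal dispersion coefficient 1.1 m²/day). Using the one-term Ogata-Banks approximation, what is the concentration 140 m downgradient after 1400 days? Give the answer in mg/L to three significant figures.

12.8 mg/L

For a continuous step input, C/C₀ ≈ ½·erfc((x−vt)/(2√(Dt))).
vt = 0.19 × 1400 = 266 m and 2√(Dt) = 2√(1.1 × 1400) = 78.49 m.
Argument (x−vt)/(2√(Dt)) = (140 − 266)/78.49 = -1.605; ½·erfc(-1.605) = 0.9884.
C = 13 × 0.9884 = 12.8 mg/L.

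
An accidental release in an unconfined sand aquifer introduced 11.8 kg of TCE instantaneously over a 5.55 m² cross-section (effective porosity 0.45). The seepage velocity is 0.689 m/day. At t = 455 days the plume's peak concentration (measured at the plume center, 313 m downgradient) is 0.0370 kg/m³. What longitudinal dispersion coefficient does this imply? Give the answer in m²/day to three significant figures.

2.85 m²/day

At the plume center C_max = M/(n_e·A·√(4πDt)), so D = M²/(4πt·(n_e·A·C_max)²).
n_e·A·C_max = 0.45 × 5.55 × 0.0370 = 0.09241 kg/m.
D = 11.8²/(4π × 455 × 0.09241²) = 2.85 m²/day.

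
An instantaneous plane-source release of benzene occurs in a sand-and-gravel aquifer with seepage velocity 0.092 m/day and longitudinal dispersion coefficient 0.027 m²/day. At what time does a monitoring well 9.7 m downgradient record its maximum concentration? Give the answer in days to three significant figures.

102 days

For the 1D instantaneous-source solution, setting ∂C/∂t = 0 at fixed x gives v²t² + 2Dt − x² = 0, so t = (√(D² + v²x²) − D)/v².
√(D² + v²x²) = √(0.027² + 0.092² × 9.7²) = 0.8928; v² = 0.008464.
t = (0.8928 − 0.027)/0.008464 = 102 days (vs. the pure-advection estimate x/v = 105 d).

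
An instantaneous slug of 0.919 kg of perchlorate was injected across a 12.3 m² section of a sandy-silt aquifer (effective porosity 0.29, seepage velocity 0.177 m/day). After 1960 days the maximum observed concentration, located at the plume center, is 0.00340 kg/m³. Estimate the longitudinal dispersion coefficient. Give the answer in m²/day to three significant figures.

0.233 m²/day

At the plume center C_max = M/(n_e·A·√(4πDt)), so D = M²/(4πt·(n_e·A·C_max)²).
n_e·A·C_max = 0.29 × 12.3 × 0.00340 = 0.01213 kg/m.
D = 0.919²/(4π × 1960 × 0.01213²) = 0.233 m²/day.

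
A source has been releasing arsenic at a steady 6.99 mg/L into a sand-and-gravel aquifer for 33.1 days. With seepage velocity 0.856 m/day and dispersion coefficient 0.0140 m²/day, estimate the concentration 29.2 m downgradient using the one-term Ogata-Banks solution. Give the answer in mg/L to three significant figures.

For a continuous step input, C/C₀ ≈ ½·erfc((x−vt)/(2√(Dt))).
vt = 0.856 × 33.1 = 28.3336 m and 2√(Dt) = 2√(0.0140 × 33.1) = 1.361 m.
Argument (x−vt)/(2√(Dt)) = (29.2 − 28.3336)/1.361 = 0.6366; ½·erfc(0.6366) = 0.1840.
C = 6.99 × 0.1840 = 1.29 mg/L.

1.29 mg/L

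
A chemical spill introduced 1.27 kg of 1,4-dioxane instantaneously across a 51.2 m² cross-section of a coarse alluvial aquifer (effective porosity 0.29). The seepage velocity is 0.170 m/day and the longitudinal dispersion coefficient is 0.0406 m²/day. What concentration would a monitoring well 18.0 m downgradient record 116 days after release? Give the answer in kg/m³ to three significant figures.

0.00950 kg/m³

For an instantaneous plane source, C(x,t) = M/(n_e·A·√(4πDt)) · exp(−(x−vt)²/(4Dt)), with n_e·A the pore (flow) area.
Plume center vt = 0.170 × 116 = 19.72 m, so the well at 18.0 m is 1.72 m upgradient of the peak.
√(4πDt) = 7.693 m, giving peak height M/(n_e·A·√(4πDt)) = 1.27/(0.29 × 51.2 × 7.693) = 0.01112 kg/m³.
(x−vt)²/(4Dt) = (-1.72)²/(4 × 0.0406 × 116) = 0.1570; exp(−0.1570) = 0.8547.
C = 0.01112 × 0.8547 = 0.00950 kg/m³.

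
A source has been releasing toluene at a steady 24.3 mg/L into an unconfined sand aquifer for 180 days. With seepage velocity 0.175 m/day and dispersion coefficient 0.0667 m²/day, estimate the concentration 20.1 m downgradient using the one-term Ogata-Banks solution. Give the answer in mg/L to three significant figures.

For a continuous step input, C/C₀ ≈ ½·erfc((x−vt)/(2√(Dt))).
vt = 0.175 × 180 = 31.5 m and 2√(Dt) = 2√(0.0667 × 180) = 6.930 m.
Argument (x−vt)/(2√(Dt)) = (20.1 − 31.5)/6.930 = -1.645; ½·erfc(-1.645) = 0.9900.
C = 24.3 × 0.9900 = 24.1 mg/L.

24.1 mg/L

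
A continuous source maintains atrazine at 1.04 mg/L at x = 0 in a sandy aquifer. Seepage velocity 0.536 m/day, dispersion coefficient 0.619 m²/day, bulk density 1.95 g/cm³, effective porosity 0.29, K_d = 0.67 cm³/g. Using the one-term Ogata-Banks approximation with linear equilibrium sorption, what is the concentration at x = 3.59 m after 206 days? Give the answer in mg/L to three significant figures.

Retardation factor R = 1 + ρ_b·K_d/n = 1 + 1.95 × 0.67/0.29 = 5.505.
Sorption retards both mechanisms: v_R = v/R = 0.09737 m/day, D_R = D/R = 0.1124 m²/day.
v_R·t = 0.09737 × 206 = 20.05822 m; 2√(D_R t) = 9.624 m; argument = (3.59 − 20.05822)/9.624 = -1.711.
C = C₀ × ½·erfc(-1.711) = 1.04 × 0.9922 = 1.03 mg/L.

1.03 mg/L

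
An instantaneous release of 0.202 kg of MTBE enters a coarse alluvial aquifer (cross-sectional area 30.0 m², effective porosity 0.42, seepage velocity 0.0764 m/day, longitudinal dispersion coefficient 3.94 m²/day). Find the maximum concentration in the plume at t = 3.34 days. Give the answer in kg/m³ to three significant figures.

The peak of an instantaneous 1D plume sits at x = vt; there the Gaussian factor is 1 and C_max = M/(n_e·A·√(4πDt)), where n_e·A is the pore area the mass is dissolved in.
√(4πDt) = √(4π × 3.94 × 3.34) = 12.86 m, so C_max = 0.202/(0.42 × 30.0 × 12.86) = 0.00125 kg/m³.

0.00125 kg/m³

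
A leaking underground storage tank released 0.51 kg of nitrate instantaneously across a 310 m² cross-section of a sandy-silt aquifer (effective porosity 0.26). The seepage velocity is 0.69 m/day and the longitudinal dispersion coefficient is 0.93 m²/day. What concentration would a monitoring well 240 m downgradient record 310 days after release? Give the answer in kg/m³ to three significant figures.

For an instantaneous plane source, C(x,t) = M/(n_e·A·√(4πDt)) · exp(−(x−vt)²/(4Dt)), with n_e·A the pore (flow) area.
Plume center vt = 0.69 × 310 = 213.9 m, so the well at 240 m is 26.1 m downgradient of the peak.
√(4πDt) = 60.19 m, giving peak height M/(n_e·A·√(4πDt)) = 0.51/(0.26 × 310 × 60.19) = 0.0001051 kg/m³.
(x−vt)²/(4Dt) = (26.1)²/(4 × 0.93 × 310) = 0.5907; exp(−0.5907) = 0.5539.
C = 0.0001051 × 0.5539 = 5.82e-05 kg/m³.

5.82e-05 kg/m³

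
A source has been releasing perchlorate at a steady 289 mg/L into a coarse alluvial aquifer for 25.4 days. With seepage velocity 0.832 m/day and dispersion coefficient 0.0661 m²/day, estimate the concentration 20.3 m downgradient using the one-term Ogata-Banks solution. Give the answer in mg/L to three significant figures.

For a continuous step input, C/C₀ ≈ ½·erfc((x−vt)/(2√(Dt))).
vt = 0.832 × 25.4 = 21.1328 m and 2√(Dt) = 2√(0.0661 × 25.4) = 2.591 m.
Argument (x−vt)/(2√(Dt)) = (20.3 − 21.1328)/2.591 = -0.3214; ½·erfc(-0.3214) = 0.6753.
C = 289 × 0.6753 = 195 mg/L.

195 mg/L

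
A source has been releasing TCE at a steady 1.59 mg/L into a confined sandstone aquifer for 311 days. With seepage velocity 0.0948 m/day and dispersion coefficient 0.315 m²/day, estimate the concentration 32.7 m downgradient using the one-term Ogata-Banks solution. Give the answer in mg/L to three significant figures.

0.650 mg/L

For a continuous step input, C/C₀ ≈ ½·erfc((x−vt)/(2√(Dt))).
vt = 0.0948 × 311 = 29.4828 m and 2√(Dt) = 2√(0.315 × 311) = 19.80 m.
Argument (x−vt)/(2√(Dt)) = (32.7 − 29.4828)/19.80 = 0.1625; ½·erfc(0.1625) = 0.4091.
C = 1.59 × 0.4091 = 0.650 mg/L.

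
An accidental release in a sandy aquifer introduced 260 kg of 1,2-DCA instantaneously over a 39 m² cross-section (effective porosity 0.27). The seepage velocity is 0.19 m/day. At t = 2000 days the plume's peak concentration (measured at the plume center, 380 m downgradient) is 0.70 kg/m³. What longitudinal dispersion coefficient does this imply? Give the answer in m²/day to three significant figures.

0.0495 m²/day

At the plume center C_max = M/(n_e·A·√(4πDt)), so D = M²/(4πt·(n_e·A·C_max)²).
n_e·A·C_max = 0.27 × 39 × 0.70 = 7.371 kg/m.
D = 260²/(4π × 2000 × 7.371²) = 0.0495 m²/day.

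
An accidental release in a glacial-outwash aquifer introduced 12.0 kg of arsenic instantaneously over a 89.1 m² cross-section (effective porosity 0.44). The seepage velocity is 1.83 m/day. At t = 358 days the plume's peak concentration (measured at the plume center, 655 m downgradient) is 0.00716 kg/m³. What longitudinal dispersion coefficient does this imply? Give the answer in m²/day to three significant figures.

At the plume center C_max = M/(n_e·A·√(4πDt)), so D = M²/(4πt·(n_e·A·C_max)²).
n_e·A·C_max = 0.44 × 89.1 × 0.00716 = 0.2807 kg/m.
D = 12.0²/(4π × 358 × 0.2807²) = 0.406 m²/day.

0.406 m²/day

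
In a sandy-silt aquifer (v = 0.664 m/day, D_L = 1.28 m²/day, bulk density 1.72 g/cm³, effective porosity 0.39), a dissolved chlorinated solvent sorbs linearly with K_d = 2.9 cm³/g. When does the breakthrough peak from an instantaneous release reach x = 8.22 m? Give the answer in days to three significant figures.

Retardation factor R = 1 + ρ_b·K_d/n = 1 + 1.72 × 2.9/0.39 = 13.79.
Sorption retards both mechanisms: v_R = v/R = 0.04815 m/day, D_R = D/R = 0.09282 m²/day.
Peak time from v_R²t² + 2D_R t − x² = 0: t = (√(D_R² + v_R²x²) − D_R)/v_R².
√(D_R² + v_R²x²) = √(0.09282² + 0.04815² × 8.22²) = 0.4065; v_R² = 0.002318.
t = (0.4065 − 0.09282)/0.002318 = 135 days.

135 days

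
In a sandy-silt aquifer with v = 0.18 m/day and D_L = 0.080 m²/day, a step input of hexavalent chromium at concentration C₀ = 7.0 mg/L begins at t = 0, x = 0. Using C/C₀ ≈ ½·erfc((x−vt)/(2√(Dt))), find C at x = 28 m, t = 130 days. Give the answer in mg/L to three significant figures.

1.10 mg/L

For a continuous step input, C/C₀ ≈ ½·erfc((x−vt)/(2√(Dt))).
vt = 0.18 × 130 = 23.4 m and 2√(Dt) = 2√(0.080 × 130) = 6.450 m.
Argument (x−vt)/(2√(Dt)) = (28 − 23.4)/6.450 = 0.7132; ½·erfc(0.7132) = 0.1566.
C = 7.0 × 0.1566 = 1.10 mg/L.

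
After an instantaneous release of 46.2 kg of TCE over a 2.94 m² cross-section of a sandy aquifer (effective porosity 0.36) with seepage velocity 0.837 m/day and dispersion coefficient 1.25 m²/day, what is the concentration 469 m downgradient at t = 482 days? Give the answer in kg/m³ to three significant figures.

0.0843 kg/m³

For an instantaneous plane source, C(x,t) = M/(n_e·A·√(4πDt)) · exp(−(x−vt)²/(4Dt)), with n_e·A the pore (flow) area.
Plume center vt = 0.837 × 482 = 403.434 m, so the well at 469 m is 65.566 m downgradient of the peak.
√(4πDt) = 87.01 m, giving peak height M/(n_e·A·√(4πDt)) = 46.2/(0.36 × 2.94 × 87.01) = 0.5017 kg/m³.
(x−vt)²/(4Dt) = (65.566)²/(4 × 1.25 × 482) = 1.784; exp(−1.784) = 0.1680.
C = 0.5017 × 0.1680 = 0.0843 kg/m³.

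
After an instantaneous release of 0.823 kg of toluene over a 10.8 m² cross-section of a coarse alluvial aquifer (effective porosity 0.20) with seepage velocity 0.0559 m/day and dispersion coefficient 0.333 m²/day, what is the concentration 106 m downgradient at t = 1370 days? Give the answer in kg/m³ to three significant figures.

0.00313 kg/m³

For an instantaneous plane source, C(x,t) = M/(n_e·A·√(4πDt)) · exp(−(x−vt)²/(4Dt)), with n_e·A the pore (flow) area.
Plume center vt = 0.0559 × 1370 = 76.583 m, so the well at 106 m is 29.417 m downgradient of the peak.
√(4πDt) = 75.72 m, giving peak height M/(n_e·A·√(4πDt)) = 0.823/(0.20 × 10.8 × 75.72) = 0.005032 kg/m³.
(x−vt)²/(4Dt) = (29.417)²/(4 × 0.333 × 1370) = 0.4742; exp(−0.4742) = 0.6224.
C = 0.005032 × 0.6224 = 0.00313 kg/m³.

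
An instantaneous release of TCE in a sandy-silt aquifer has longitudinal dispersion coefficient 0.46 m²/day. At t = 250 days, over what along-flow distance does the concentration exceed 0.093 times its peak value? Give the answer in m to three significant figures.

The plume is Gaussian with σ = √(2Dt) = √(2 × 0.46 × 250) = 15.17 m.
C/C_peak = exp(−Δx²/(2σ²)) = 0.093 ⇒ Δx = σ·√(−2 ln 0.093) = 15.17 × 2.180 = 33.07 m.
Width = 2Δx = 66.1 m.

66.1 m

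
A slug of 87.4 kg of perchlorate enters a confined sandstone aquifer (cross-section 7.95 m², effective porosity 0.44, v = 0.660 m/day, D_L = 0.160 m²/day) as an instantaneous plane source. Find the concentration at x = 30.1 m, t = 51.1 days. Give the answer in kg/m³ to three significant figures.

For an instantaneous plane source, C(x,t) = M/(n_e·A·√(4πDt)) · exp(−(x−vt)²/(4Dt)), with n_e·A the pore (flow) area.
Plume center vt = 0.660 × 51.1 = 33.726 m, so the well at 30.1 m is 3.626 m upgradient of the peak.
√(4πDt) = 10.14 m, giving peak height M/(n_e·A·√(4πDt)) = 87.4/(0.44 × 7.95 × 10.14) = 2.464 kg/m³.
(x−vt)²/(4Dt) = (-3.626)²/(4 × 0.160 × 51.1) = 0.4020; exp(−0.4020) = 0.6690.
C = 2.464 × 0.6690 = 1.65 kg/m³.

1.65 kg/m³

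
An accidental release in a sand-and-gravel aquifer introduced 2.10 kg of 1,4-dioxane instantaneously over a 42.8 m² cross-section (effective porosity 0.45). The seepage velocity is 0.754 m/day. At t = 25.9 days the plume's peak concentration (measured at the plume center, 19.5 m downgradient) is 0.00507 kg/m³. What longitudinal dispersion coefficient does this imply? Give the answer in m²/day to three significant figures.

At the plume center C_max = M/(n_e·A·√(4πDt)), so D = M²/(4πt·(n_e·A·C_max)²).
n_e·A·C_max = 0.45 × 42.8 × 0.00507 = 0.09765 kg/m.
D = 2.10²/(4π × 25.9 × 0.09765²) = 1.42 m²/day.

1.42 m²/day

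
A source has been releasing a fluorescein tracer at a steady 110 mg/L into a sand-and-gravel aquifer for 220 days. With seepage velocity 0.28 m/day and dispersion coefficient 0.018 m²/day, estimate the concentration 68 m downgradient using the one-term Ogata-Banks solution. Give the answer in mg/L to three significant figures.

For a continuous step input, C/C₀ ≈ ½·erfc((x−vt)/(2√(Dt))).
vt = 0.28 × 220 = 61.6 m and 2√(Dt) = 2√(0.018 × 220) = 3.980 m.
Argument (x−vt)/(2√(Dt)) = (68 − 61.6)/3.980 = 1.608; ½·erfc(1.608) = 0.01148.
C = 110 × 0.01148 = 1.26 mg/L.

1.26 mg/L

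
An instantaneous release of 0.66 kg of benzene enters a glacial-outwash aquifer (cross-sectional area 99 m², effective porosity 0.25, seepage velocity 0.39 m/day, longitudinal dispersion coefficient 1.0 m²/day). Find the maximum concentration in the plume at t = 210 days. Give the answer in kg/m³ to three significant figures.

The peak of an instantaneous 1D plume sits at x = vt; there the Gaussian factor is 1 and C_max = M/(n_e·A·√(4πDt)), where n_e·A is the pore area the mass is dissolved in.
√(4πDt) = √(4π × 1.0 × 210) = 51.37 m, so C_max = 0.66/(0.25 × 99 × 51.37) = 0.000519 kg/m³.

0.000519 kg/m³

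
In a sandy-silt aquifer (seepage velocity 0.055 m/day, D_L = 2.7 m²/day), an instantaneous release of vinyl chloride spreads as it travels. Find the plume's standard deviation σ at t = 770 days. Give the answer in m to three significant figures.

64.5 m

Dispersive spreading gives a Gaussian with σ² = 2Dt; advection only shifts the center.
σ = √(2 × 2.7 × 770) = 64.5 m.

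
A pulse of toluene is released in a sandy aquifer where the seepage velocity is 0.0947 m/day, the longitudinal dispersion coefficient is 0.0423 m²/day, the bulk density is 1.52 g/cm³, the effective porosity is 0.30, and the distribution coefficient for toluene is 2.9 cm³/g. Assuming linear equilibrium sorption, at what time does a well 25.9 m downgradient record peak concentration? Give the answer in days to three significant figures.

Retardation factor R = 1 + ρ_b·K_d/n = 1 + 1.52 × 2.9/0.30 = 15.69.
Sorption retards both mechanisms: v_R = v/R = 0.006036 m/day, D_R = D/R = 0.002696 m²/day.
Peak time from v_R²t² + 2D_R t − x² = 0: t = (√(D_R² + v_R²x²) − D_R)/v_R².
√(D_R² + v_R²x²) = √(0.002696² + 0.006036² × 25.9²) = 0.1564; v_R² = 3.643e-05.
t = (0.1564 − 0.002696)/3.643e-05 = 4220 days.

4220 days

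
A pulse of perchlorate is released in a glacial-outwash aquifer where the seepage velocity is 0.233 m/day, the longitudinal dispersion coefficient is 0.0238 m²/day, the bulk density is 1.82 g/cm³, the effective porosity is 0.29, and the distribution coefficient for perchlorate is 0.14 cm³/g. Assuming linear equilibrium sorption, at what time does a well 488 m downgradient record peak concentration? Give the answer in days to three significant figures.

Retardation factor R = 1 + ρ_b·K_d/n = 1 + 1.82 × 0.14/0.29 = 1.879.
Sorption retards both mechanisms: v_R = v/R = 0.1240 m/day, D_R = D/R = 0.01267 m²/day.
Peak time from v_R²t² + 2D_R t − x² = 0: t = (√(D_R² + v_R²x²) − D_R)/v_R².
√(D_R² + v_R²x²) = √(0.01267² + 0.1240² × 488²) = 60.51; v_R² = 0.01538.
t = (60.51 − 0.01267)/0.01538 = 3930 days.

3930 days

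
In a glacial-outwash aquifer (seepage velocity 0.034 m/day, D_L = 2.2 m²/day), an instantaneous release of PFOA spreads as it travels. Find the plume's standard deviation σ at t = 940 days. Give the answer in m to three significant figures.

64.3 m

Dispersive spreading gives a Gaussian with σ² = 2Dt; advection only shifts the center.
σ = √(2 × 2.2 × 940) = 64.3 m.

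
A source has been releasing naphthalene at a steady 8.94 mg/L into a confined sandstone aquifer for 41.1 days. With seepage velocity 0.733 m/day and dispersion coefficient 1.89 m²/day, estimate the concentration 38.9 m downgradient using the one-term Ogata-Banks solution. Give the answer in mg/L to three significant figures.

2.15 mg/L

For a continuous step input, C/C₀ ≈ ½·erfc((x−vt)/(2√(Dt))).
vt = 0.733 × 41.1 = 30.1263 m and 2√(Dt) = 2√(1.89 × 41.1) = 17.63 m.
Argument (x−vt)/(2√(Dt)) = (38.9 − 30.1263)/17.63 = 0.4977; ½·erfc(0.4977) = 0.2408.
C = 8.94 × 0.2408 = 2.15 mg/L.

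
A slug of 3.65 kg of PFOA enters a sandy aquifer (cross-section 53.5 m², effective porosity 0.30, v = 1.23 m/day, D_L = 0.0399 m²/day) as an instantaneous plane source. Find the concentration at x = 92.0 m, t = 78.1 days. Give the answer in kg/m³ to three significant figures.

0.00967 kg/m³

For an instantaneous plane source, C(x,t) = M/(n_e·A·√(4πDt)) · exp(−(x−vt)²/(4Dt)), with n_e·A the pore (flow) area.
Plume center vt = 1.23 × 78.1 = 96.063 m, so the well at 92.0 m is 4.063 m upgradient of the peak.
√(4πDt) = 6.258 m, giving peak height M/(n_e·A·√(4πDt)) = 3.65/(0.30 × 53.5 × 6.258) = 0.03634 kg/m³.
(x−vt)²/(4Dt) = (-4.063)²/(4 × 0.0399 × 78.1) = 1.324; exp(−1.324) = 0.2661.
C = 0.03634 × 0.2661 = 0.00967 kg/m³.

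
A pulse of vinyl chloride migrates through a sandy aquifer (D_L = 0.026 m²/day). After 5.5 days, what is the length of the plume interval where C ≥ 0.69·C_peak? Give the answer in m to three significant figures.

0.921 m

The plume is Gaussian with σ = √(2Dt) = √(2 × 0.026 × 5.5) = 0.5348 m.
C/C_peak = exp(−Δx²/(2σ²)) = 0.69 ⇒ Δx = σ·√(−2 ln 0.69) = 0.5348 × 0.8615 = 0.4607 m.
Width = 2Δx = 0.921 m.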